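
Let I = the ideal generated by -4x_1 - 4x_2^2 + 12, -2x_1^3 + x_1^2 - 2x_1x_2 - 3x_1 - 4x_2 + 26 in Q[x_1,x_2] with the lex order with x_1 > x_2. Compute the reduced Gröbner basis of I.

f_1 = -4x_1 - 4x_2^2 + 12, LT = x_1.
f_2 = -2x_1^3 + x_1^2 - 2x_1x_2 - 3x_1 - 4x_2 + 26, LT = x_1^3.

S(f_1,f_2): lcm = x_1^3. S = x_1^2x_2^2 - 5/2x_1^2 - x_1x_2 - 3/2x_1 - 2x_2 + 13.
  leading term x_1^2x_2^2: subtract (-1/4x_1x_2^2)·f_1 from x_1^2x_2^2 - 5/2x_1^2 - x_1x_2 - 3/2x_1 - 2x_2 + 13 → -5/2x_1^2 - x_1x_2^4 + 3x_1x_2^2 - x_1x_2 - 3/2x_1 - 2x_2 + 13
  leading term x_1^2: subtract (5/8x_1)·f_1 from -5/2x_1^2 - x_1x_2^4 + 3x_1x_2^2 - x_1x_2 - 3/2x_1 - 2x_2 + 13 → -x_1x_2^4 + 11/2x_1x_2^2 - x_1x_2 - 9x_1 - 2x_2 + 13
  leading term x_1x_2^4: subtract (1/4x_2^4)·f_1 from -x_1x_2^4 + 11/2x_1x_2^2 - x_1x_2 - 9x_1 - 2x_2 + 13 → 11/2x_1x_2^2 - x_1x_2 - 9x_1 + x_2^6 - 3x_2^4 - 2x_2 + 13
  leading term x_1x_2^2: subtract (-11/8x_2^2)·f_1 from 11/2x_1x_2^2 - x_1x_2 - 9x_1 + x_2^6 - 3x_2^4 - 2x_2 + 13 → -x_1x_2 - 9x_1 + x_2^6 - 17/2x_2^4 + 33/2x_2^2 - 2x_2 + 13
  leading term x_1x_2: subtract (1/4x_2)·f_1 from -x_1x_2 - 9x_1 + x_2^6 - 17/2x_2^4 + 33/2x_2^2 - 2x_2 + 13 → -9x_1 + x_2^6 - 17/2x_2^4 + x_2^3 + 33/2x_2^2 - 5x_2 + 13
  leading term x_1: subtract (9/4)·f_1 from -9x_1 + x_2^6 - 17/2x_2^4 + x_2^3 + 33/2x_2^2 - 5x_2 + 13 → x_2^6 - 17/2x_2^4 + x_2^3 + 51/2x_2^2 - 5x_2 - 14
  leading term x_2^6: no divisor's leading term divides it; move x_2^6 to the remainder.
  leading term x_2^4: no divisor's leading term divides it; move -17/2x_2^4 to the remainder.
  leading term x_2^3: no divisor's leading term divides it; move x_2^3 to the remainder.
  leading term x_2^2: no divisor's leading term divides it; move 51/2x_2^2 to the remainder.
  leading term x_2: no divisor's leading term divides it; move -5x_2 to the remainder.
  leading term 1: no divisor's leading term divides it; move -14 to the remainder.
  remainder x_2^6 - 17/2x_2^4 + x_2^3 + 51/2x_2^2 - 5x_2 - 14 ≠ 0; add g_3 = x_2^6 - 17/2x_2^4 + x_2^3 + 51/2x_2^2 - 5x_2 - 14 to the basis.

The other S-polynomials (S(f_1,g_3), S(f_2,g_3)) all reduce to 0 modulo the current basis, so we have a Gröbner basis.
Inter-reduce: drop elements whose leading term is divisible by another's, tail-reduce, and make monic.

G = {x_1 + x_2^2 - 3, x_2^6 - 17/2x_2^4 + x_2^3 + 51/2x_2^2 - 5x_2 - 14}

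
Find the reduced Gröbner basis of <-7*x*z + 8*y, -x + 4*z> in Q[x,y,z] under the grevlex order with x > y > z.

G = {z**2 - 2/7*y, x - 4*z}

The reduced Gröbner basis is the canonical form of the ideal for this ordering.

f_1 = -7*x*z + 8*y, LT = x*z.
f_2 = -x + 4*z, LT = x.

S(f_1,f_2): lcm = x*z. S = 4*z**2 - 8/7*y.
  leading term z**2: no divisor's leading term divides it; move 4*z**2 to the remainder.
  leading term y: no divisor's leading term divides it; move -8/7*y to the remainder.
  remainder 4*z**2 - 8/7*y ≠ 0; add g_3 = 4*z**2 - 8/7*y to the basis.

The other S-polynomials (S(f_1,g_3), S(f_2,g_3)) all reduce to 0 modulo the current basis, so we have a Gröbner basis.
Inter-reduce: drop elements whose leading term is divisible by another's, tail-reduce, and make monic.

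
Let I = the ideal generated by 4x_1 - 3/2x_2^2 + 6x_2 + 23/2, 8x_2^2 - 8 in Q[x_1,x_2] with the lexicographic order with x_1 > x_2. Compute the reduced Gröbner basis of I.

f_1 = 4x_1 - 3/2x_2^2 + 6x_2 + 23/2, LT = x_1.
f_2 = 8x_2^2 - 8, LT = x_2^2.

The S-polynomials (S(f_1,f_2)) all reduce to 0 modulo the current basis, so we have a Gröbner basis.

G = {x_1 + 3/2x_2 + 5/2, x_2^2 - 1}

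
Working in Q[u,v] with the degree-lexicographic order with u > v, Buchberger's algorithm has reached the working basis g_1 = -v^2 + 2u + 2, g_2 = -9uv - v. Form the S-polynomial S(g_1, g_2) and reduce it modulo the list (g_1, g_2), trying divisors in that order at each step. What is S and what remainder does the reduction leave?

lcm(LM(g_1), LM(g_2)) = uv^2.
S = (lcm/LT(g_1))·g_1 − (lcm/LT(g_2))·g_2 = -2u^2 - 1/9v^2 - 2u.
Reduce S modulo (g_1, g_2) in that order:
  leading term u^2: no divisor's leading term divides it; move -2u^2 to the remainder.
  leading term v^2: subtract (1/9)·g_1 from -1/9v^2 - 2u → -20/9u - 2/9
  leading term u: no divisor's leading term divides it; move -20/9u to the remainder.
  leading term 1: no divisor's leading term divides it; move -2/9 to the remainder.
The remainder -2u^2 - 20/9u - 2/9 is nonzero, so it would be added as the next basis element.
This is the inner loop of Buchberger's algorithm — each nonzero remainder becomes a new basis element.

S(g_1, g_2) = -2u^2 - 1/9v^2 - 2u; remainder on division = -2u^2 - 20/9u - 2/9.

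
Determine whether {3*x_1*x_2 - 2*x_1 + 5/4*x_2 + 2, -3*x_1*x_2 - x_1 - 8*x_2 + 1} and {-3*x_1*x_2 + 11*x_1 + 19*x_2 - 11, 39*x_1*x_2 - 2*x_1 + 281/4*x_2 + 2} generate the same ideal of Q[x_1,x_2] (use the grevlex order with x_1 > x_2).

Equality of ideals is decidable: compute both reduced Gröbner bases (unique for the ordering) and check whether they agree.
Buchberger on the first generating set:
f_1 = 3*x_1*x_2 - 2*x_1 + 5/4*x_2 + 2, LT = x_1*x_2.
f_2 = -3*x_1*x_2 - x_1 - 8*x_2 + 1, LT = x_1*x_2.

S(f_1,f_2): lcm = x_1*x_2. S = -x_1 - 9/4*x_2 + 1.
  reduce S modulo (f_1, f_2):
  remainder -x_1 - 9/4*x_2 + 1 ≠ 0; add g_3 = -x_1 - 9/4*x_2 + 1 to the basis.

S(f_1,g_3): lcm = x_1*x_2. S = -9/4*x_2**2 - 2/3*x_1 + 17/12*x_2 + 2/3.
  reduce S modulo (f_1, f_2, g_3):
  remainder -9/4*x_2**2 + 35/12*x_2 ≠ 0; add g_4 = -9/4*x_2**2 + 35/12*x_2 to the basis.

The other S-polynomials (S(f_2,g_3), S(f_1,g_4), S(f_2,g_4), S(g_3,g_4)) all reduce to 0 modulo the current basis, so we have a Gröbner basis.
Inter-reduce: drop elements whose leading term is divisible by another's, tail-reduce, and make monic.
Reduced Gröbner basis: {x_2**2 - 35/27*x_2, x_1 + 9/4*x_2 - 1}.

Buchberger on the second generating set:
h_1 = -3*x_1*x_2 + 11*x_1 + 19*x_2 - 11, LT = x_1*x_2.
h_2 = 39*x_1*x_2 - 2*x_1 + 281/4*x_2 + 2, LT = x_1*x_2.

S(h_1,h_2): lcm = x_1*x_2. S = -47/13*x_1 - 423/52*x_2 + 47/13.
  reduce S modulo (h_1, h_2):
  remainder -47/13*x_1 - 423/52*x_2 + 47/13 ≠ 0; add k_3 = -47/13*x_1 - 423/52*x_2 + 47/13 to the basis.

S(h_1,k_3): lcm = x_1*x_2. S = -9/4*x_2**2 - 11/3*x_1 - 16/3*x_2 + 11/3.
  reduce S modulo (h_1, h_2, k_3):
  remainder -9/4*x_2**2 + 35/12*x_2 ≠ 0; add k_4 = -9/4*x_2**2 + 35/12*x_2 to the basis.

The other S-polynomials (S(h_2,k_3), S(h_1,k_4), S(h_2,k_4), S(k_3,k_4)) all reduce to 0 modulo the current basis, so we have a Gröbner basis.
Inter-reduce: drop elements whose leading term is divisible by another's, tail-reduce, and make monic.
Reduced Gröbner basis: {x_2**2 - 35/27*x_2, x_1 + 9/4*x_2 - 1}.

Same reduced basis, so the two generating sets span the same ideal.

Yes, the ideals are equal.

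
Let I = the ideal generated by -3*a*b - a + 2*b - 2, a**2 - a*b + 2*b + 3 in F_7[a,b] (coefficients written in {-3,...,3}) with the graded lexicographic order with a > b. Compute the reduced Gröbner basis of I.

The reduced Gröbner basis is the canonical form of the ideal for this ordering.

f_1 = -3*a*b - a + 2*b - 2, LT = a*b.
f_2 = a**2 - a*b + 2*b + 3, LT = a**2.

S(f_1,f_2): lcm = a**2*b. S = a*b**2 - 2*a**2 - 3*a*b - 2*b**2 + 3*a - 3*b.
  leading term a*b**2: subtract (2*b)·f_1 from a*b**2 - 2*a**2 - 3*a*b - 2*b**2 + 3*a - 3*b → -2*a**2 - a*b + b**2 + 3*a + b
  leading term a**2: subtract (-2)·f_2 from -2*a**2 - a*b + b**2 + 3*a + b → -3*a*b + b**2 + 3*a - 2*b - 1
  leading term a*b: subtract (1)·f_1 from -3*a*b + b**2 + 3*a - 2*b - 1 → b**2 - 3*a + 3*b + 1
  leading term b**2: no divisor's leading term divides it; move b**2 to the remainder.
  leading term a: no divisor's leading term divides it; move -3*a to the remainder.
  leading term b: no divisor's leading term divides it; move 3*b to the remainder.
  leading term 1: no divisor's leading term divides it; move 1 to the remainder.
  remainder b**2 - 3*a + 3*b + 1 ≠ 0; add g_3 = b**2 - 3*a + 3*b + 1 to the basis.

The other S-polynomials (S(f_1,g_3), S(f_2,g_3)) all reduce to 0 modulo the current basis, so we have a Gröbner basis.

G = {a**2 - 2*a - b - 1, a*b - 2*a - 3*b + 3, b**2 - 3*a + 3*b + 1}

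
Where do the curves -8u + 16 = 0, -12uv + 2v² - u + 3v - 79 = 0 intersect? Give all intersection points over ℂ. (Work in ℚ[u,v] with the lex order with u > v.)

Compute a lex Gröbner basis by Buchberger's algorithm.
f_1 = -8u + 16, LT = u.
f_2 = -12uv - u + 2v² + 3v - 79, LT = uv.

S(f_1,f_2): lcm = uv. S = -1/12u + ⅙v² - 7/4v - 79/12.
  leading term u: subtract (1/96)·f_1 from -1/12u + ⅙v² - 7/4v - 79/12 → ⅙v² - 7/4v - 27/4
  leading term v²: no divisor's leading term divides it; move ⅙v² to the remainder.
  leading term v: no divisor's leading term divides it; move -7/4v to the remainder.
  leading term 1: no divisor's leading term divides it; move -27/4 to the remainder.
  remainder ⅙v² - 7/4v - 27/4 ≠ 0; add h_3 = ⅙v² - 7/4v - 27/4 to the basis.

S(f_1,h_3): leading monomials are coprime, so the S-polynomial reduces to 0 (Buchberger's first criterion).
S(f_2,h_3): lcm = uv². S = 127/12uv + 81/2u - ⅙v³ - ¼v² + 79/12v.
  leading term uv: subtract (-127/96v)·f_1 from 127/12uv + 81/2u - ⅙v³ - ¼v² + 79/12v → 81/2u - ⅙v³ - ¼v² + 111/4v
  leading term u: subtract (-81/16)·f_1 from 81/2u - ⅙v³ - ¼v² + 111/4v → -⅙v³ - ¼v² + 111/4v + 81
  leading term v³: subtract (-v)·h_3 from -⅙v³ - ¼v² + 111/4v + 81 → -2v² + 21v + 81
  leading term v²: subtract (-12)·h_3 from -2v² + 21v + 81 → 0
  remainder 0.

Every S-polynomial of the final basis reduces to 0, so we have a Gröbner basis.
Inter-reduce: drop elements whose leading term is divisible by another's, tail-reduce, and make monic.
Reduced Gröbner basis: {u - 2, v² - 21/2v - 81/2}.

The lex basis is triangular: the last element involves only v. Solving v² - 21/2v - 81/2 = 0 gives v ∈ {-3, 27/2}; substituting each value into the earlier elements determines the remaining variables.
  v = -3: the earlier basis element becomes u - 2 = 0, giving u = 2 — point (2, -3).
  v = 27/2: the earlier basis element becomes u - 2 = 0, giving u = 2 — point (2, 27/2).
Substituting each solution back into the original system confirms all equations vanish.

{(2, -3), (2, 27/2)}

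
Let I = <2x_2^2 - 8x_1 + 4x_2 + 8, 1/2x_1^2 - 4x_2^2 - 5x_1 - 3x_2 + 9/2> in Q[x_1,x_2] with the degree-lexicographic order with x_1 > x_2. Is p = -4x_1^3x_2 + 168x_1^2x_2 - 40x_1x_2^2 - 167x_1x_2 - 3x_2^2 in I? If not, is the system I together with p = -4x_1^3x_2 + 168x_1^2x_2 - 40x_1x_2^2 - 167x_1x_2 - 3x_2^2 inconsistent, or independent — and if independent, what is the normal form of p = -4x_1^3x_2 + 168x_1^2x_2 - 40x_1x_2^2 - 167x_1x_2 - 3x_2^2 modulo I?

-4x_1^3x_2 + 168x_1^2x_2 - 40x_1x_2^2 - 167x_1x_2 - 3x_2^2 is independent of I; its normal form modulo I is -3x_1x_2 - 12x_1 + 6x_2 + 12.

First compute the reduced Gröbner basis of I by Buchberger's algorithm.
f_1 = 2x_2^2 - 8x_1 + 4x_2 + 8, LT = x_2^2.
f_2 = 1/2x_1^2 - 4x_2^2 - 5x_1 - 3x_2 + 9/2, LT = x_1^2.

S(f_1,f_2): leading monomials are coprime, so the S-polynomial reduces to 0 (Buchberger's first criterion).
Every S-polynomial of the final basis reduces to 0, so we have a Gröbner basis.
Inter-reduce: drop elements whose leading term is divisible by another's, tail-reduce, and make monic.
Reduced Gröbner basis: {x_1^2 - 42x_1 + 10x_2 + 41, x_2^2 - 4x_1 + 2x_2 + 4}.
Label its elements g_1 = x_1^2 - 42x_1 + 10x_2 + 41, g_2 = x_2^2 - 4x_1 + 2x_2 + 4.

Reduce p = -4x_1^3x_2 + 168x_1^2x_2 - 40x_1x_2^2 - 167x_1x_2 - 3x_2^2 modulo G:
  leading term x_1^3x_2: subtract (-4x_1x_2)·g_1 from -4x_1^3x_2 + 168x_1^2x_2 - 40x_1x_2^2 - 167x_1x_2 - 3x_2^2 → -3x_1x_2 - 3x_2^2
  leading term x_1x_2: no divisor's leading term divides it; move -3x_1x_2 to the remainder.
  leading term x_2^2: subtract (-3)·g_2 from -3x_2^2 → -12x_1 + 6x_2 + 12
  leading term x_1: no divisor's leading term divides it; move -12x_1 to the remainder.
  leading term x_2: no divisor's leading term divides it; move 6x_2 to the remainder.
  leading term 1: no divisor's leading term divides it; move 12 to the remainder.
  normal form = -3x_1x_2 - 12x_1 + 6x_2 + 12.
The normal form is nonzero, so p ∉ I. Since p minus its normal form lies in I, I + (p) = I + (r) where r = -3x_1x_2 - 12x_1 + 6x_2 + 12; decide whether this ideal is the whole ring.
Run Buchberger on G together with r (pairs among the g_i already reduce to 0 since G is a Gröbner basis):
g_1 = x_1^2 - 42x_1 + 10x_2 + 41, LT = x_1^2.
g_2 = x_2^2 - 4x_1 + 2x_2 + 4, LT = x_2^2.
r = -3x_1x_2 - 12x_1 + 6x_2 + 12, LT = x_1x_2.

S(g_1,g_2): leading monomials are coprime, so the S-polynomial reduces to 0 (Buchberger's first criterion).
S(g_1,r): lcm = x_1^2x_2. S = -4x_1^2 - 40x_1x_2 + 10x_2^2 + 4x_1 + 41x_2.
  leading term x_1^2: subtract (-4)·g_1 from -4x_1^2 - 40x_1x_2 + 10x_2^2 + 4x_1 + 41x_2 → -40x_1x_2 + 10x_2^2 - 164x_1 + 81x_2 + 164
  leading term x_1x_2: subtract (40/3)·r from -40x_1x_2 + 10x_2^2 - 164x_1 + 81x_2 + 164 → 10x_2^2 - 4x_1 + x_2 + 4
  leading term x_2^2: subtract (10)·g_2 from 10x_2^2 - 4x_1 + x_2 + 4 → 36x_1 - 19x_2 - 36
  leading term x_1: no divisor's leading term divides it; move 36x_1 to the remainder.
  leading term x_2: no divisor's leading term divides it; move -19x_2 to the remainder.
  leading term 1: no divisor's leading term divides it; move -36 to the remainder.
  remainder 36x_1 - 19x_2 - 36 ≠ 0; add m_4 = 36x_1 - 19x_2 - 36 to the basis.

S(g_2,r): lcm = x_1x_2^2. S = -4x_1^2 - 2x_1x_2 + 2x_2^2 + 4x_1 + 4x_2.
  leading term x_1^2: subtract (-4)·g_1 from -4x_1^2 - 2x_1x_2 + 2x_2^2 + 4x_1 + 4x_2 → -2x_1x_2 + 2x_2^2 - 164x_1 + 44x_2 + 164
  leading term x_1x_2: subtract (2/3)·r from -2x_1x_2 + 2x_2^2 - 164x_1 + 44x_2 + 164 → 2x_2^2 - 156x_1 + 40x_2 + 156
  leading term x_2^2: subtract (2)·g_2 from 2x_2^2 - 156x_1 + 40x_2 + 156 → -148x_1 + 36x_2 + 148
  leading term x_1: subtract (-37/9)·m_4 from -148x_1 + 36x_2 + 148 → -379/9x_2
  leading term x_2: no divisor's leading term divides it; move -379/9x_2 to the remainder.
  remainder -379/9x_2 ≠ 0; add m_5 = -379/9x_2 to the basis.

S(g_1,m_4): lcm = x_1^2. S = 19/36x_1x_2 - 41x_1 + 10x_2 + 41.
  leading term x_1x_2: subtract (-19/108)·r from 19/36x_1x_2 - 41x_1 + 10x_2 + 41 → -388/9x_1 + 199/18x_2 + 388/9
  leading term x_1: subtract (-97/81)·m_4 from -388/9x_1 + 199/18x_2 + 388/9 → -1895/162x_2
  leading term x_2: subtract (5/18)·m_5 from -1895/162x_2 → 0
  remainder 0.

S(g_2,m_4): leading monomials are coprime, so the S-polynomial reduces to 0 (Buchberger's first criterion).
S(r,m_4): lcm = x_1x_2. S = 19/36x_2^2 + 4x_1 - x_2 - 4.
  leading term x_2^2: subtract (19/36)·g_2 from 19/36x_2^2 + 4x_1 - x_2 - 4 → 55/9x_1 - 37/18x_2 - 55/9
  leading term x_1: subtract (55/324)·m_4 from 55/9x_1 - 37/18x_2 - 55/9 → 379/324x_2
  leading term x_2: subtract (-1/36)·m_5 from 379/324x_2 → 0
  remainder 0.

S(g_1,m_5): leading monomials are coprime, so the S-polynomial reduces to 0 (Buchberger's first criterion).
S(g_2,m_5): lcm = x_2^2. S = -4x_1 + 2x_2 + 4.
  leading term x_1: subtract (-1/9)·m_4 from -4x_1 + 2x_2 + 4 → -1/9x_2
  leading term x_2: subtract (1/379)·m_5 from -1/9x_2 → 0
  remainder 0.

S(r,m_5): lcm = x_1x_2. S = 4x_1 - 2x_2 - 4.
  leading term x_1: subtract (1/9)·m_4 from 4x_1 - 2x_2 - 4 → 1/9x_2
  leading term x_2: subtract (-1/379)·m_5 from 1/9x_2 → 0
  remainder 0.

S(m_4,m_5): leading monomials are coprime, so the S-polynomial reduces to 0 (Buchberger's first criterion).
Every S-polynomial of the final basis reduces to 0, so we have a Gröbner basis.
Inter-reduce: drop elements whose leading term is divisible by another's, tail-reduce, and make monic.
Reduced Gröbner basis: {x_1 - 1, x_2}.
The reduced Gröbner basis of I + (p) is {x_1 - 1, x_2} ≠ {1}, a proper ideal, so the enlarged system stays consistent: p is independent of I, with normal form -3x_1x_2 - 12x_1 + 6x_2 + 12.

Ideal membership is decidable via reduction modulo a Gröbner basis.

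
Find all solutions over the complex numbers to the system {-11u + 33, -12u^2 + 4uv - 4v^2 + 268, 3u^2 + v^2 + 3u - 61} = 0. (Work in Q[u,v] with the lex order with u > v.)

{(3, -5)}

Compute a lex Gröbner basis by Buchberger's algorithm.
f_1 = -11u + 33, LT = u.
f_2 = -12u^2 + 4uv - 4v^2 + 268, LT = u^2.
f_3 = 3u^2 + 3u + v^2 - 61, LT = u^2.

S(f_1,f_2): lcm = u^2. S = 1/3uv - 3u - 1/3v^2 + 67/3.
  leading term uv: subtract (-1/33v)·f_1 from 1/3uv - 3u - 1/3v^2 + 67/3 → -3u - 1/3v^2 + v + 67/3
  leading term u: subtract (3/11)·f_1 from -3u - 1/3v^2 + v + 67/3 → -1/3v^2 + v + 40/3
  leading term v^2: no divisor's leading term divides it; move -1/3v^2 to the remainder.
  leading term v: no divisor's leading term divides it; move v to the remainder.
  leading term 1: no divisor's leading term divides it; move 40/3 to the remainder.
  remainder -1/3v^2 + v + 40/3 ≠ 0; add h_4 = -1/3v^2 + v + 40/3 to the basis.

S(f_1,f_3): lcm = u^2. S = -4u - 1/3v^2 + 61/3.
  leading term u: subtract (4/11)·f_1 from -4u - 1/3v^2 + 61/3 → -1/3v^2 + 25/3
  leading term v^2: subtract (1)·h_4 from -1/3v^2 + 25/3 → -v - 5
  leading term v: no divisor's leading term divides it; move -v to the remainder.
  leading term 1: no divisor's leading term divides it; move -5 to the remainder.
  remainder -v - 5 ≠ 0; add h_5 = -v - 5 to the basis.

The other S-polynomials (S(f_2,f_3), S(f_1,h_4), S(f_2,h_4), S(f_3,h_4), S(f_1,h_5), S(f_2,h_5), S(f_3,h_5), S(h_4,h_5)) all reduce to 0 modulo the current basis, so we have a Gröbner basis.
Inter-reduce: drop elements whose leading term is divisible by another's, tail-reduce, and make monic.
Reduced Gröbner basis: {u - 3, v + 5}.

The lex basis is triangular: the last element involves only v. Solving v + 5 = 0 gives v ∈ {-5}; substituting each value into the earlier elements determines the remaining variables.
  v = -5: the earlier basis element becomes u - 3 = 0, giving u = 3 — point (3, -5).
Substituting each solution back into the original system confirms all equations vanish.
Zero-dimensionality of the ideal guarantees finitely many solutions over ℂ.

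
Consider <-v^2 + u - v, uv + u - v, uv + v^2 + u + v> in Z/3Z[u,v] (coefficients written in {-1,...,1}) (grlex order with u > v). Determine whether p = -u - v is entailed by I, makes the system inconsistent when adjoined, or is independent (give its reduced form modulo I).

First compute the reduced Gröbner basis of I by Buchberger's algorithm.
f_1 = -v^2 + u - v, LT = v^2.
f_2 = uv + u - v, LT = uv.
f_3 = uv + v^2 + u + v, LT = uv.

S(f_1,f_2): lcm = uv^2. S = -u^2 + v^2.
  leading term u^2: no divisor's leading term divides it; move -u^2 to the remainder.
  leading term v^2: subtract (-1)·f_1 from v^2 → u - v
  leading term u: no divisor's leading term divides it; move u to the remainder.
  leading term v: no divisor's leading term divides it; move -v to the remainder.
  remainder -u^2 + u - v ≠ 0; add h_4 = -u^2 + u - v to the basis.

S(f_2,f_3): lcm = uv. S = -v^2 + v.
  leading term v^2: subtract (1)·f_1 from -v^2 + v → -u - v
  leading term u: no divisor's leading term divides it; move -u to the remainder.
  leading term v: no divisor's leading term divides it; move -v to the remainder.
  remainder -u - v ≠ 0; add h_5 = -u - v to the basis.

The other S-polynomials (S(f_1,f_3), S(f_1,h_4), S(f_2,h_4), S(f_3,h_4), S(f_1,h_5), S(f_2,h_5), S(f_3,h_5), S(h_4,h_5)) all reduce to 0 modulo the current basis, so we have a Gröbner basis.
Inter-reduce: drop elements whose leading term is divisible by another's, tail-reduce, and make monic.
Reduced Gröbner basis: {v^2 - v, u + v}.
Label its elements g_1 = v^2 - v, g_2 = u + v.

Reduce p = -u - v modulo G:
  leading term u: subtract (-1)·g_2 from -u - v → 0
  normal form = 0.
Since the normal form is 0, p ∈ I.

-u - v lies in I (it reduces to 0).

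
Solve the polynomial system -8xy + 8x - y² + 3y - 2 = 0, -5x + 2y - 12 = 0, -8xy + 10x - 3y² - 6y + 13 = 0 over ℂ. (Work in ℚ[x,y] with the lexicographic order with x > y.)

Compute a lex Gröbner basis by Buchberger's algorithm.
f_1 = -8xy + 8x - y² + 3y - 2, LT = xy.
f_2 = -5x + 2y - 12, LT = x.
f_3 = -8xy + 10x - 3y² - 6y + 13, LT = xy.

S(f_1,f_2): lcm = xy. S = -x + 21/40y² - 111/40y + ¼.
  reduce S modulo (f_1, f_2, f_3):
  remainder 21/40y² - 127/40y + 53/20 ≠ 0; add h_4 = 21/40y² - 127/40y + 53/20 to the basis.

S(f_1,f_3): lcm = xy. S = ¼x - ¼y² - 9/8y + 15/8.
  reduce S modulo (f_1, f_2, f_3, h_4):
  remainder -2131/840y + 2131/840 ≠ 0; add h_5 = -2131/840y + 2131/840 to the basis.

The other S-polynomials (S(f_2,f_3), S(f_1,h_4), S(f_2,h_4), S(f_3,h_4), S(f_1,h_5), S(f_2,h_5), S(f_3,h_5), S(h_4,h_5)) all reduce to 0 modulo the current basis, so we have a Gröbner basis.
Inter-reduce: drop elements whose leading term is divisible by another's, tail-reduce, and make monic.
Reduced Gröbner basis: {x + 2, y - 1}.

From the last basis element, y - 1 = 0, so y takes values in {1}. Each choice, substituted upward through the basis, yields the corresponding point(s) of the solution set.
  y = 1: the earlier basis element becomes x + 2 = 0, giving x = -2 — point (-2, 1).

{(-2, 1)}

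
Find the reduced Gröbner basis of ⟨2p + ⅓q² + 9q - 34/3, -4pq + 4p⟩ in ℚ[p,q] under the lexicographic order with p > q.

G = {p + ⅙q² + 9/2q - 17/3, q³ + 26q² - 61q + 34}

f_1 = 2p + ⅓q² + 9q - 34/3, LT = p.
f_2 = -4pq + 4p, LT = pq.

S(f_1,f_2): lcm = pq. S = p + ⅙q³ + 9/2q² - 17/3q.
  leading term p: subtract (½)·f_1 from p + ⅙q³ + 9/2q² - 17/3q → ⅙q³ + 13/3q² - 61/6q + 17/3
  leading term q³: no divisor's leading term divides it; move ⅙q³ to the remainder.
  leading term q²: no divisor's leading term divides it; move 13/3q² to the remainder.
  leading term q: no divisor's leading term divides it; move -61/6q to the remainder.
  leading term 1: no divisor's leading term divides it; move 17/3 to the remainder.
  remainder ⅙q³ + 13/3q² - 61/6q + 17/3 ≠ 0; add g_3 = ⅙q³ + 13/3q² - 61/6q + 17/3 to the basis.

The other S-polynomials (S(f_1,g_3), S(f_2,g_3)) all reduce to 0 modulo the current basis, so we have a Gröbner basis.
Inter-reduce: drop elements whose leading term is divisible by another's, tail-reduce, and make monic.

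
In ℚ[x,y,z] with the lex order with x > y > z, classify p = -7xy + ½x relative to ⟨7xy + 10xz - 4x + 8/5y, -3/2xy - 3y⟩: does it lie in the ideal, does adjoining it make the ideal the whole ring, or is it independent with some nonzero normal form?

-7xy + ½x is independent of I; its normal form modulo I is ½x + 14y.

First compute the reduced Gröbner basis of I by Buchberger's algorithm.
f_1 = 7xy + 10xz - 4x + 8/5y, LT = xy.
f_2 = -3/2xy - 3y, LT = xy.

S(f_1,f_2): lcm = xy. S = 10/7xz - 4/7x - 62/35y.
  leading term xz: no divisor's leading term divides it; move 10/7xz to the remainder.
  leading term x: no divisor's leading term divides it; move -4/7x to the remainder.
  leading term y: no divisor's leading term divides it; move -62/35y to the remainder.
  remainder 10/7xz - 4/7x - 62/35y ≠ 0; add h_3 = 10/7xz - 4/7x - 62/35y to the basis.

S(f_1,h_3): lcm = xyz. S = ⅖xy + 10/7xz² - 4/7xz + 31/25y² + 8/35yz.
  leading term xy: subtract (2/35)·f_1 from ⅖xy + 10/7xz² - 4/7xz + 31/25y² + 8/35yz → 10/7xz² - 8/7xz + 8/35x + 31/25y² + 8/35yz - 16/175y
  leading term xz²: subtract (z)·h_3 from 10/7xz² - 8/7xz + 8/35x + 31/25y² + 8/35yz - 16/175y → -4/7xz + 8/35x + 31/25y² + 2yz - 16/175y
  leading term xz: subtract (-⅖)·h_3 from -4/7xz + 8/35x + 31/25y² + 2yz - 16/175y → 31/25y² + 2yz - ⅘y
  leading term y²: no divisor's leading term divides it; move 31/25y² to the remainder.
  leading term yz: no divisor's leading term divides it; move 2yz to the remainder.
  leading term y: no divisor's leading term divides it; move -⅘y to the remainder.
  remainder 31/25y² + 2yz - ⅘y ≠ 0; add h_4 = 31/25y² + 2yz - ⅘y to the basis.

The other S-polynomials (S(f_2,h_3), S(f_1,h_4), S(f_2,h_4), S(h_3,h_4)) all reduce to 0 modulo the current basis, so we have a Gröbner basis.
Inter-reduce: drop elements whose leading term is divisible by another's, tail-reduce, and make monic.
Reduced Gröbner basis: {xy + 2y, xz - ⅖x - 31/25y, y² + 50/31yz - 20/31y}.
Label its elements g_1 = xy + 2y, g_2 = xz - ⅖x - 31/25y, g_3 = y² + 50/31yz - 20/31y.

Reduce p = -7xy + ½x modulo G:
  leading term xy: subtract (-7)·g_1 from -7xy + ½x → ½x + 14y
  leading term x: no divisor's leading term divides it; move ½x to the remainder.
  leading term y: no divisor's leading term divides it; move 14y to the remainder.
  normal form = ½x + 14y.
The normal form is nonzero, so p ∉ I. Since p minus its normal form lies in I, I + (p) = I + (r) where r = ½x + 14y; decide whether this ideal is the whole ring.
Run Buchberger on G together with r (pairs among the g_i already reduce to 0 since G is a Gröbner basis):
g_1 = xy + 2y, LT = xy.
g_2 = xz - ⅖x - 31/25y, LT = xz.
g_3 = y² + 50/31yz - 20/31y, LT = y².
r = ½x + 14y, LT = x.

S(g_1,r): lcm = xy. S = -28y² + 2y.
  leading term y²: subtract (-28)·g_3 from -28y² + 2y → 1400/31yz - 498/31y
  leading term yz: no divisor's leading term divides it; move 1400/31yz to the remainder.
  leading term y: no divisor's leading term divides it; move -498/31y to the remainder.
  remainder 1400/31yz - 498/31y ≠ 0; add m_5 = 1400/31yz - 498/31y to the basis.

The other S-polynomials (S(g_1,g_2), S(g_1,g_3), S(g_2,g_3), S(g_2,r), S(g_3,r), S(g_1,m_5), S(g_2,m_5), S(g_3,m_5), S(r,m_5)) all reduce to 0 modulo the current basis, so we have a Gröbner basis.
Inter-reduce: drop elements whose leading term is divisible by another's, tail-reduce, and make monic.
Reduced Gröbner basis: {x + 28y, y² - 1/14y, yz - 249/700y}.
The reduced Gröbner basis of I + (p) is {x + 28y, y² - 1/14y, yz - 249/700y} ≠ {1}, a proper ideal, so the enlarged system stays consistent: p is independent of I, with normal form ½x + 14y.

The remainder on division by a Gröbner basis is unique — it is the normal form.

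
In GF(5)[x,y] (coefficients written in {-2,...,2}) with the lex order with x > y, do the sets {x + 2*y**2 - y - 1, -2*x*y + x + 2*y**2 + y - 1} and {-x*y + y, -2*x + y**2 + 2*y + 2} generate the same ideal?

Since reduced Gröbner bases are canonical representatives of ideals under a given ordering, it suffices to compute and compare them.
Buchberger on the first generating set:
f_1 = x + 2*y**2 - y - 1, LT = x.
f_2 = -2*x*y + x + 2*y**2 + y - 1, LT = x*y.

S(f_1,f_2): lcm = x*y. S = -2*x + 2*y**3 + 2*y + 2.
  leading term x: subtract (-2)·f_1 from -2*x + 2*y**3 + 2*y + 2 → 2*y**3 - y**2
  leading term y**3: no divisor's leading term divides it; move 2*y**3 to the remainder.
  leading term y**2: no divisor's leading term divides it; move -y**2 to the remainder.
  remainder 2*y**3 - y**2 ≠ 0; add g_3 = 2*y**3 - y**2 to the basis.

S(f_1,g_3): leading monomials are coprime, so the S-polynomial reduces to 0 (Buchberger's first criterion).
S(f_2,g_3): lcm = x*y**3. S = -y**4 + 2*y**3 - 2*y**2.
  leading term y**4: subtract (2*y)·g_3 from -y**4 + 2*y**3 - 2*y**2 → -y**3 - 2*y**2
  leading term y**3: subtract (2)·g_3 from -y**3 - 2*y**2 → 0
  remainder 0.

Every S-polynomial of the final basis reduces to 0, so we have a Gröbner basis.
Inter-reduce: drop elements whose leading term is divisible by another's, tail-reduce, and make monic.
Reduced Gröbner basis: {x + 2*y**2 - y - 1, y**3 + 2*y**2}.

Buchberger on the second generating set:
h_1 = -x*y + y, LT = x*y.
h_2 = -2*x + y**2 + 2*y + 2, LT = x.

S(h_1,h_2): lcm = x*y. S = -2*y**3 + y**2.
  leading term y**3: no divisor's leading term divides it; move -2*y**3 to the remainder.
  leading term y**2: no divisor's leading term divides it; move y**2 to the remainder.
  remainder -2*y**3 + y**2 ≠ 0; add k_3 = -2*y**3 + y**2 to the basis.

S(h_1,k_3): lcm = x*y**3. S = -2*x*y**2 - y**3.
  leading term x*y**2: subtract (2*y)·h_1 from -2*x*y**2 - y**3 → -y**3 - 2*y**2
  leading term y**3: subtract (-2)·k_3 from -y**3 - 2*y**2 → 0
  remainder 0.

S(h_2,k_3): leading monomials are coprime, so the S-polynomial reduces to 0 (Buchberger's first criterion).
Every S-polynomial of the final basis reduces to 0, so we have a Gröbner basis.
Inter-reduce: drop elements whose leading term is divisible by another's, tail-reduce, and make monic.
Reduced Gröbner basis: {x + 2*y**2 - y - 1, y**3 + 2*y**2}.

These coincide, so the ideals are equal.

Yes, the ideals are equal.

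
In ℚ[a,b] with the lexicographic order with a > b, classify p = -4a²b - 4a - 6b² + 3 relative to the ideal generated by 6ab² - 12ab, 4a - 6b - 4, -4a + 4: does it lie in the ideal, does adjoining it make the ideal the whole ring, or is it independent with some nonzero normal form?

First compute the reduced Gröbner basis of I by Buchberger's algorithm.
f_1 = 6ab² - 12ab, LT = ab².
f_2 = 4a - 6b - 4, LT = a.
f_3 = -4a + 4, LT = a.

S(f_1,f_2): lcm = ab². S = -2ab + 3/2b³ + b².
  reduce S modulo (f_1, f_2, f_3):
  remainder 3/2b³ - 2b² - 2b ≠ 0; add h_4 = 3/2b³ - 2b² - 2b to the basis.

S(f_1,f_3): lcm = ab². S = -2ab + b².
  reduce S modulo (f_1, f_2, f_3, h_4):
  remainder -2b² - 2b ≠ 0; add h_5 = -2b² - 2b to the basis.

S(f_2,f_3): lcm = a. S = -3/2b.
  reduce S modulo (f_1, f_2, f_3, h_4, h_5):
  remainder -3/2b ≠ 0; add h_6 = -3/2b to the basis.

The other S-polynomials (S(f_1,h_4), S(f_2,h_4), S(f_3,h_4), S(f_1,h_5), S(f_2,h_5), S(f_3,h_5), S(h_4,h_5), S(f_1,h_6), S(f_2,h_6), S(f_3,h_6), S(h_4,h_6), S(h_5,h_6)) all reduce to 0 modulo the current basis, so we have a Gröbner basis.
Inter-reduce: drop elements whose leading term is divisible by another's, tail-reduce, and make monic.
Reduced Gröbner basis: {a - 1, b}.
Label its elements g_1 = a - 1, g_2 = b.

Reduce p = -4a²b - 4a - 6b² + 3 modulo G:
  leading term a²b: subtract (-4ab)·g_1 from -4a²b - 4a - 6b² + 3 → -4ab - 4a - 6b² + 3
  leading term ab: subtract (-4b)·g_1 from -4ab - 4a - 6b² + 3 → -4a - 6b² - 4b + 3
  leading term a: subtract (-4)·g_1 from -4a - 6b² - 4b + 3 → -6b² - 4b - 1
  leading term b²: subtract (-6b)·g_2 from -6b² - 4b - 1 → -4b - 1
  leading term b: subtract (-4)·g_2 from -4b - 1 → -1
  leading term 1: no divisor's leading term divides it; move -1 to the remainder.
  normal form = -1.
The normal form is nonzero, so p ∉ I. Since p minus its normal form lies in I, I + (p) = I + (r) where r = -1; decide whether this ideal is the whole ring.
Here r = -1 is a nonzero constant, hence a unit: 1 ∈ I + (p), the Gröbner basis of I + (p) is {1}, and the enlarged system has no common solution — adjoining p is inconsistent.

Adjoining -4a²b - 4a - 6b² + 3 makes the ideal the whole ring: the system is inconsistent.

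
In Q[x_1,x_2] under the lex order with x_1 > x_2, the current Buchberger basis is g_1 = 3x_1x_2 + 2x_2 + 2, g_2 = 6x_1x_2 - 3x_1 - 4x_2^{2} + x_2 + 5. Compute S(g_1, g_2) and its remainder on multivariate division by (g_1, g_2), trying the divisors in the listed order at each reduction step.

lcm(LM(g_1), LM(g_2)) = x_1x_2.
S = (lcm/LT(g_1))·g_1 − (lcm/LT(g_2))·g_2 = \tfrac{1}{2}x_1 + \tfrac{2}{3}x_2^{2} + \tfrac{1}{2}x_2 - \tfrac{1}{6}.
Reduce S modulo (g_1, g_2) in that order:
  leading term x_1: no divisor's leading term divides it; move \tfrac{1}{2}x_1 to the remainder.
  leading term x_2^{2}: no divisor's leading term divides it; move \tfrac{2}{3}x_2^{2} to the remainder.
  leading term x_2: no divisor's leading term divides it; move \tfrac{1}{2}x_2 to the remainder.
  leading term 1: no divisor's leading term divides it; move -\tfrac{1}{6} to the remainder.
The remainder \tfrac{1}{2}x_1 + \tfrac{2}{3}x_2^{2} + \tfrac{1}{2}x_2 - \tfrac{1}{6} is nonzero, so it would be added as the next basis element.

S(g_1, g_2) = \tfrac{1}{2}x_1 + \tfrac{2}{3}x_2^{2} + \tfrac{1}{2}x_2 - \tfrac{1}{6}; remainder on division = \tfrac{1}{2}x_1 + \tfrac{2}{3}x_2^{2} + \tfrac{1}{2}x_2 - \tfrac{1}{6}.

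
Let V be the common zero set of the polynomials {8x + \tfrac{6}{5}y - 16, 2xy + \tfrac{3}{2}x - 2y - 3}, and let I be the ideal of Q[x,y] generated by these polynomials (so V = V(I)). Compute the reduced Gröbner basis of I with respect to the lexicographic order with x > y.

G = {x + \tfrac{3}{20}y - 2, y^{2} - \tfrac{71}{12}y}

Buchberger's algorithm terminates because the ascending chain of leading-term ideals stabilizes.

f_1 = 8x + \tfrac{6}{5}y - 16, LT = x.
f_2 = 2xy + \tfrac{3}{2}x - 2y - 3, LT = xy.

S(f_1,f_2): lcm = xy. S = -\tfrac{3}{4}x + \tfrac{3}{20}y^{2} - y + \tfrac{3}{2}.
  leading term x: subtract (-\tfrac{3}{32})·f_1 from -\tfrac{3}{4}x + \tfrac{3}{20}y^{2} - y + \tfrac{3}{2} → \tfrac{3}{20}y^{2} - \tfrac{71}{80}y
  leading term y^{2}: no divisor's leading term divides it; move \tfrac{3}{20}y^{2} to the remainder.
  leading term y: no divisor's leading term divides it; move -\tfrac{71}{80}y to the remainder.
  remainder \tfrac{3}{20}y^{2} - \tfrac{71}{80}y ≠ 0; add g_3 = \tfrac{3}{20}y^{2} - \tfrac{71}{80}y to the basis.

The other S-polynomials (S(f_1,g_3), S(f_2,g_3)) all reduce to 0 modulo the current basis, so we have a Gröbner basis.
Inter-reduce: drop elements whose leading term is divisible by another's, tail-reduce, and make monic.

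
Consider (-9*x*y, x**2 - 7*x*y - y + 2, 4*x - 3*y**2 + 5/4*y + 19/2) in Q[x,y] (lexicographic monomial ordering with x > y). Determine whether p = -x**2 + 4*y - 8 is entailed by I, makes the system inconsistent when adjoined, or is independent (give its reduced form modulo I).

First compute the reduced Gröbner basis of I by Buchberger's algorithm.
f_1 = -9*x*y, LT = x*y.
f_2 = x**2 - 7*x*y - y + 2, LT = x**2.
f_3 = 4*x - 3*y**2 + 5/4*y + 19/2, LT = x.

S(f_1,f_2): lcm = x**2*y. S = 7*x*y**2 + y**2 - 2*y.
  reduce S modulo (f_1, f_2, f_3):
  remainder y**2 - 2*y ≠ 0; add h_4 = y**2 - 2*y to the basis.

S(f_2,f_3): lcm = x**2. S = 3/4*x*y**2 - 117/16*x*y - 19/8*x - y + 2.
  reduce S modulo (f_1, f_2, f_3, h_4):
  remainder -489/128*y + 489/64 ≠ 0; add h_5 = -489/128*y + 489/64 to the basis.

The other S-polynomials (S(f_1,f_3), S(f_1,h_4), S(f_2,h_4), S(f_3,h_4), S(f_1,h_5), S(f_2,h_5), S(f_3,h_5), S(h_4,h_5)) all reduce to 0 modulo the current basis, so we have a Gröbner basis.
Inter-reduce: drop elements whose leading term is divisible by another's, tail-reduce, and make monic.
Reduced Gröbner basis: {x, y - 2}.
Label its elements g_1 = x, g_2 = y - 2.

Reduce p = -x**2 + 4*y - 8 modulo G:
  leading term x**2: subtract (-x)·g_1 from -x**2 + 4*y - 8 → 4*y - 8
  leading term y: subtract (4)·g_2 from 4*y - 8 → 0
  normal form = 0.
Since the normal form is 0, p ∈ I.

-x**2 + 4*y - 8 lies in I (it reduces to 0).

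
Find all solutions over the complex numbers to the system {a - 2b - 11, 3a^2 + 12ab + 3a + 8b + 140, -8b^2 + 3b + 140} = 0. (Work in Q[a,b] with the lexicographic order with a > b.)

Compute a lex Gröbner basis by Buchberger's algorithm.
f_1 = a - 2b - 11, LT = a.
f_2 = 3a^2 + 12ab + 3a + 8b + 140, LT = a^2.
f_3 = -8b^2 + 3b + 140, LT = b^2.

S(f_1,f_2): lcm = a^2. S = -6ab - 12a - 8/3b - 140/3.
  leading term ab: subtract (-6b)·f_1 from -6ab - 12a - 8/3b - 140/3 → -12a - 12b^2 - 206/3b - 140/3
  leading term a: subtract (-12)·f_1 from -12a - 12b^2 - 206/3b - 140/3 → -12b^2 - 278/3b - 536/3
  leading term b^2: subtract (3/2)·f_3 from -12b^2 - 278/3b - 536/3 → -583/6b - 1166/3
  leading term b: no divisor's leading term divides it; move -583/6b to the remainder.
  leading term 1: no divisor's leading term divides it; move -1166/3 to the remainder.
  remainder -583/6b - 1166/3 ≠ 0; add h_4 = -583/6b - 1166/3 to the basis.

The other S-polynomials (S(f_1,f_3), S(f_2,f_3), S(f_1,h_4), S(f_2,h_4), S(f_3,h_4)) all reduce to 0 modulo the current basis, so we have a Gröbner basis.
Inter-reduce: drop elements whose leading term is divisible by another's, tail-reduce, and make monic.
Reduced Gröbner basis: {a - 3, b + 4}.

The lex basis is triangular: the last element involves only b. Solving b + 4 = 0 gives b ∈ {-4}; substituting each value into the earlier elements determines the remaining variables.
  b = -4: the earlier basis element becomes a - 3 = 0, giving a = 3 — point (3, -4).

{(3, -4)}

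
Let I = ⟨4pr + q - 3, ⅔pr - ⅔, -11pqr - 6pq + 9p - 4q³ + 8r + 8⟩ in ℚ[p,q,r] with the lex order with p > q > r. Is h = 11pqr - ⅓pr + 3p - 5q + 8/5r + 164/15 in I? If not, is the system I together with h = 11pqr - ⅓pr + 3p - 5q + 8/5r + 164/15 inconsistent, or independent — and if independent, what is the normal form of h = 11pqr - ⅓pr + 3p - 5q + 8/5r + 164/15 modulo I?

11pqr - ⅓pr + 3p - 5q + 8/5r + 164/15 lies in I (it reduces to 0).

First compute the reduced Gröbner basis of I by Buchberger's algorithm.
f_1 = 4pr + q - 3, LT = pr.
f_2 = ⅔pr - ⅔, LT = pr.
f_3 = -11pqr - 6pq + 9p - 4q³ + 8r + 8, LT = pqr.

S(f_1,f_2): lcm = pr. S = ¼q + ¼.
  leading term q: no divisor's leading term divides it; move ¼q to the remainder.
  leading term 1: no divisor's leading term divides it; move ¼ to the remainder.
  remainder ¼q + ¼ ≠ 0; add k_4 = ¼q + ¼ to the basis.

S(f_1,f_3): lcm = pqr. S = -6/11pq + 9/11p - 4/11q³ + ¼q² - ¾q + 8/11r + 8/11.
  leading term pq: subtract (-24/11p)·k_4 from -6/11pq + 9/11p - 4/11q³ + ¼q² - ¾q + 8/11r + 8/11 → 15/11p - 4/11q³ + ¼q² - ¾q + 8/11r + 8/11
  leading term p: no divisor's leading term divides it; move 15/11p to the remainder.
  leading term q³: subtract (-16/11q²)·k_4 from -4/11q³ + ¼q² - ¾q + 8/11r + 8/11 → 27/44q² - ¾q + 8/11r + 8/11
  leading term q²: subtract (27/11q)·k_4 from 27/44q² - ¾q + 8/11r + 8/11 → -15/11q + 8/11r + 8/11
  leading term q: subtract (-60/11)·k_4 from -15/11q + 8/11r + 8/11 → 8/11r + 23/11
  leading term r: no divisor's leading term divides it; move 8/11r to the remainder.
  leading term 1: no divisor's leading term divides it; move 23/11 to the remainder.
  remainder 15/11p + 8/11r + 23/11 ≠ 0; add k_5 = 15/11p + 8/11r + 23/11 to the basis.

S(f_1,k_5): lcm = pr. S = ¼q - 8/15r² - 23/15r - ¾.
  leading term q: subtract (1)·k_4 from ¼q - 8/15r² - 23/15r - ¾ → -8/15r² - 23/15r - 1
  leading term r²: no divisor's leading term divides it; move -8/15r² to the remainder.
  leading term r: no divisor's leading term divides it; move -23/15r to the remainder.
  leading term 1: no divisor's leading term divides it; move -1 to the remainder.
  remainder -8/15r² - 23/15r - 1 ≠ 0; add k_6 = -8/15r² - 23/15r - 1 to the basis.

The other S-polynomials (S(f_2,f_3), S(f_1,k_4), S(f_2,k_4), S(f_3,k_4), S(f_2,k_5), S(f_3,k_5), S(k_4,k_5), S(f_1,k_6), S(f_2,k_6), S(f_3,k_6), S(k_4,k_6), S(k_5,k_6)) all reduce to 0 modulo the current basis, so we have a Gröbner basis.
Inter-reduce: drop elements whose leading term is divisible by another's, tail-reduce, and make monic.
Reduced Gröbner basis: {p + 8/15r + 23/15, q + 1, r² + 23/8r + 15/8}.
Label its elements g_1 = p + 8/15r + 23/15, g_2 = q + 1, g_3 = r² + 23/8r + 15/8.

Reduce h = 11pqr - ⅓pr + 3p - 5q + 8/5r + 164/15 modulo G:
  leading term pqr: subtract (11qr)·g_1 from 11pqr - ⅓pr + 3p - 5q + 8/5r + 164/15 → -⅓pr + 3p - 88/15qr² - 253/15qr - 5q + 8/5r + 164/15
  leading term pr: subtract (-⅓r)·g_1 from -⅓pr + 3p - 88/15qr² - 253/15qr - 5q + 8/5r + 164/15 → 3p - 88/15qr² - 253/15qr - 5q + 8/45r² + 19/9r + 164/15
  leading term p: subtract (3)·g_1 from 3p - 88/15qr² - 253/15qr - 5q + 8/45r² + 19/9r + 164/15 → -88/15qr² - 253/15qr - 5q + 8/45r² + 23/45r + 19/3
  leading term qr²: subtract (-88/15r²)·g_2 from -88/15qr² - 253/15qr - 5q + 8/45r² + 23/45r + 19/3 → -253/15qr - 5q + 272/45r² + 23/45r + 19/3
  leading term qr: subtract (-253/15r)·g_2 from -253/15qr - 5q + 272/45r² + 23/45r + 19/3 → -5q + 272/45r² + 782/45r + 19/3
  leading term q: subtract (-5)·g_2 from -5q + 272/45r² + 782/45r + 19/3 → 272/45r² + 782/45r + 34/3
  leading term r²: subtract (272/45)·g_3 from 272/45r² + 782/45r + 34/3 → 0
  normal form = 0.
Since the normal form is 0, h ∈ I.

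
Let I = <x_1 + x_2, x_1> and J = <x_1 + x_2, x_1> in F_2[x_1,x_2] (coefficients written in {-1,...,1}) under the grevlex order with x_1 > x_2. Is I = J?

Two ideals are equal iff their reduced Gröbner bases coincide (the reduced basis is unique for a fixed ordering).
Buchberger on the first generating set:
f_1 = x_1 + x_2, LT = x_1.
f_2 = x_1, LT = x_1.

S(f_1,f_2): lcm = x_1. S = x_2.
  reduce S modulo (f_1, f_2):
  remainder x_2 ≠ 0; add g_3 = x_2 to the basis.

The other S-polynomials (S(f_1,g_3), S(f_2,g_3)) all reduce to 0 modulo the current basis, so we have a Gröbner basis.
Inter-reduce: drop elements whose leading term is divisible by another's, tail-reduce, and make monic.
Reduced Gröbner basis: {x_1, x_2}.

Buchberger on the second generating set:
h_1 = x_1 + x_2, LT = x_1.
h_2 = x_1, LT = x_1.

S(h_1,h_2): lcm = x_1. S = x_2.
  reduce S modulo (h_1, h_2):
  remainder x_2 ≠ 0; add k_3 = x_2 to the basis.

The other S-polynomials (S(h_1,k_3), S(h_2,k_3)) all reduce to 0 modulo the current basis, so we have a Gröbner basis.
Inter-reduce: drop elements whose leading term is divisible by another's, tail-reduce, and make monic.
Reduced Gröbner basis: {x_1, x_2}.

The two bases agree; hence the ideals are identical.
The same test decides containment: I ⊆ J iff every generator of I reduces to 0 modulo a Gröbner basis of J.

Yes, the ideals are equal.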